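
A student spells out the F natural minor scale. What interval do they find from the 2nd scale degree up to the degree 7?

minor sixth

The scale runs F G A♭ B♭ C D♭ E♭.
So we need the interval from G up to E♭.
6 letter names make it a sixth; at 8 semitones (a half step narrower than major) the quality is minor.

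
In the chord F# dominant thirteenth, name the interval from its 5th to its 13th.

M9

Spelling the chord: F#-A#-C#-E-G#-D#.
The 5th is C# and the 13th is D#.
Counting 9 letters and 14 half steps from C# gives a major ninth.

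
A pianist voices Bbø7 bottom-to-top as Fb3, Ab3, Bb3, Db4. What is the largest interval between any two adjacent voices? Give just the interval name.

Adjacent intervals: Fb3→Ab3 = major third; Ab3→Bb3 = major second; Bb3→Db4 = minor third.
The largest is Fb3 to Ab3, a major third (4 semitones).

M3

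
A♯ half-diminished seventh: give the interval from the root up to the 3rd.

A♯ half-diminished seventh: A♯ C♯ E G♯.
So we need the interval from A♯ up to C♯.
From A♯ to C♯: 3 semitones over a third = minor.

m3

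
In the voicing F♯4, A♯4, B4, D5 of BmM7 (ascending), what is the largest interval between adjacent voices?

Adjacent intervals: F♯4→A♯4 = major third; A♯4→B4 = minor second; B4→D5 = minor third.
The largest is F♯4 to A♯4, a major third (4 semitones).

major 3rd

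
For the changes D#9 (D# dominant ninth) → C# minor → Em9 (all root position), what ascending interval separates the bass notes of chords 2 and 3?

The roots are C# and E.
3 letter names make it a third; at 3 semitones (a half step narrower than major) the quality is minor.

m3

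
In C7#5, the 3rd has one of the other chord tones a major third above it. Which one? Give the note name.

Spelling the chord: C-E-G#-Bb.
The 3rd is E. A major third above E is G#.
G# is the chord's 5th.

G#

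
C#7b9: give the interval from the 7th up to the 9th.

minor 3rd

The chord tones of C#7b9 (C# dominant seventh flat nine) are C#, E#, G#, B, D.
So we need the interval from B up to D.
B up to D is 3 semitones, a half step narrower than a major third, so the interval is minor.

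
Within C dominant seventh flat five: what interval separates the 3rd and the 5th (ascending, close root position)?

C7b5: C E Gb Bb.
3rd = E; 5th = Gb.
3 letter names make it a third; at 2 semitones (a whole step narrower than major) the quality is diminished.

diminished third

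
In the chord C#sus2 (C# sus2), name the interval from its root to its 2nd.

C#sus2 is spelled C#-D#-G#.
That puts C# below D#.
C# up to D# spans 2 letter names and 2 semitones — a major second.

major second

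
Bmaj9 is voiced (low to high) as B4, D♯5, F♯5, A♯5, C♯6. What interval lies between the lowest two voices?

Those voices are B4 and D♯5.
B up to D♯ spans 3 letter names and 4 semitones — a major third.

major 3rd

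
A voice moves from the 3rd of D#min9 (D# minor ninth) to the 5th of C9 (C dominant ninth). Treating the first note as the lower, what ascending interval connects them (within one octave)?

The 3rd of D#min9 (D# minor ninth) is F#; the 5th of C9 (C dominant ninth) is G.
From F# to G: 1 semitone over a second = minor.

minor 2nd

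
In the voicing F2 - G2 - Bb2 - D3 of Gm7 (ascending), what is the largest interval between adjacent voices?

Adjacent intervals: F2→G2 = major second; G2→Bb2 = minor third; Bb2→D3 = major third.
The largest is Bb2 to D3, a major third (4 semitones).

major third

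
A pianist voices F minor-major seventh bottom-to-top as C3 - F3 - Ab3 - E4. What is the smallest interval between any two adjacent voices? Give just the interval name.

Adjacent intervals: C3→F3 = perfect fourth; F3→Ab3 = minor third; Ab3→E4 = augmented fifth.
The smallest is F3 to Ab3, a minor third (3 semitones).

m3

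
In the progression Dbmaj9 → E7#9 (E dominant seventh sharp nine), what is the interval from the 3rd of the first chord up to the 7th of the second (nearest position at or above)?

major sixth

The 3rd of Dbmaj9 is F; the 7th of E7#9 (E dominant seventh sharp nine) is D.
F up to D spans 6 letter names and 9 semitones — a major sixth.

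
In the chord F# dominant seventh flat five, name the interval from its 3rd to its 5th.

diminished third

Spelling the chord: F#, A#, C, E.
The 3rd is A# and the 5th is C.
3 letter names make it a third; at 2 semitones (a whole step narrower than major) the quality is diminished.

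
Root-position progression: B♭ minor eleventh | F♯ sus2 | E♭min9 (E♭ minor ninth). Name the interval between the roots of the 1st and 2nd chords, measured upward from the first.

augmented fifth

The roots are B♭ and F♯.
5 letter names make it a fifth; at 8 semitones (a half step wider than perfect) the quality is augmented.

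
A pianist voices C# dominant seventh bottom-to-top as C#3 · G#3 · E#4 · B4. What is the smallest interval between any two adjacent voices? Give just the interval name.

Adjacent intervals: C#3→G#3 = perfect fifth; G#3→E#4 = major sixth; E#4→B4 = diminished fifth.
The smallest is E#4 to B4, a diminished fifth (6 semitones).

diminished 5th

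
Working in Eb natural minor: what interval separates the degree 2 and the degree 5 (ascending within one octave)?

Spelling Eb natural minor: Eb F Gb Ab Bb Cb Db.
So we need the interval from F up to Bb.
From F to Bb is 5 semitones, exactly the perfect fourth.

perfect fourth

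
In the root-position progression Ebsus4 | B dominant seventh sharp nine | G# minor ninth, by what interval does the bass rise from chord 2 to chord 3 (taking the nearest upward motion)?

The roots are B and G#.
From B to G# is 9 semitones, exactly the major sixth.

major 6th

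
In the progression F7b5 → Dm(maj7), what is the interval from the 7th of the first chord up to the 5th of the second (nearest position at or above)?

augmented 4th

The 7th of F7b5 is E♭; the 5th of Dm(maj7) is A.
4 letter names make it a fourth; at 6 semitones (a half step wider than perfect) the quality is augmented.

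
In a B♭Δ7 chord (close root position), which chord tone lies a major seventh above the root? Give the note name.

A

The chord tones of B♭maj7 (B♭ major seventh) are B♭ D F A.
The root is B♭. A major seventh above B♭ is A.
A is the chord's 7th.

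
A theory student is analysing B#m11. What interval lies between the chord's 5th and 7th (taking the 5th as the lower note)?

B#m11: B#–D#–F##–A#–C##–E#.
The 5th is F## and the 7th is A#.
F## up to A# is 3 semitones, a half step narrower than a major third, so the interval is minor.

minor third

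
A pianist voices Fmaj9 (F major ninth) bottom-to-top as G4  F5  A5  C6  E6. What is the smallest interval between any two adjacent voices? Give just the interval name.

m3

Adjacent intervals: G4→F5 = minor seventh; F5→A5 = major third; A5→C6 = minor third; C6→E6 = major third.
The smallest is A5 to C6, a minor third (3 semitones).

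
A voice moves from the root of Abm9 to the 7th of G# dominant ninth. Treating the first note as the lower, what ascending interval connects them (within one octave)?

Abm9 has Ab as its root, and G# dominant ninth has F# as its 7th.
Ab up to F# is 10 semitones, a half step wider than a major sixth, so the interval is augmented.

augmented 6th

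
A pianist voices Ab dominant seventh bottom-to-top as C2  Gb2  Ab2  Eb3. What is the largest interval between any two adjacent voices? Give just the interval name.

Adjacent intervals: C2→Gb2 = diminished fifth; Gb2→Ab2 = major second; Ab2→Eb3 = perfect fifth.
The largest is Ab2 to Eb3, a perfect fifth (7 semitones).

perfect 5th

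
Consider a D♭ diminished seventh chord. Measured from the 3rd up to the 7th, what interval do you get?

D♭dim7 (D♭ diminished seventh): D♭ F♭ A𝄫 C𝄫.
That puts F♭ below C𝄫.
From F♭ to C𝄫: 6 semitones over a fifth = diminished.

d5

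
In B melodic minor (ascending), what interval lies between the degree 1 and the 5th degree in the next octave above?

B melodic minor: B C# D E F# G# A#.
The degree 1 is B and the scale degree 5 (up an octave) is F#.
From B to F# is 19 semitones, exactly the perfect twelfth.

P12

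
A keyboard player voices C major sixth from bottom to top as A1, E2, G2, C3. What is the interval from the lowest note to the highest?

minor tenth

The outer voices are A1 and C3.
From A to C: 15 semitones over a tenth = minor.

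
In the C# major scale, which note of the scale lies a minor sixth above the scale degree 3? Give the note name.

C#

The scale is C# D# E# F# G# A# B#.
The scale degree 3 is E#; a minor sixth above that is C# — scale degree 1.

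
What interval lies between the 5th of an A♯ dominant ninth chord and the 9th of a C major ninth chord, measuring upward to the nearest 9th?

A♯ dominant ninth has E♯ as its 5th, and C major ninth has D as its 9th.
E♯ up to D is 9 semitones, a whole step narrower than a major seventh, so the interval is diminished.

diminished 7th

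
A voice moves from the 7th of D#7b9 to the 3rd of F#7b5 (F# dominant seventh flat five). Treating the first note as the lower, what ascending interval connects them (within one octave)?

major sixth

D#7b9 has C# as its 7th, and F#7b5 (F# dominant seventh flat five) has A# as its 3rd.
From C# to A# is 9 semitones, exactly the major sixth.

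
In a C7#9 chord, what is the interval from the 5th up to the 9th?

A5

Spelling the chord: C, E, G, B♭, D♯.
The 5th is G and the 9th is D♯.
5 letter names make it a fifth; at 8 semitones (a half step wider than perfect) the quality is augmented.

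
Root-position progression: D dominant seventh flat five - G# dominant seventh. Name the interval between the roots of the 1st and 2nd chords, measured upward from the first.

augmented 4th

The roots are D and G#.
From D to G#: 6 semitones over a fourth = augmented.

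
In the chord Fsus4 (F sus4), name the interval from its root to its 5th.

Fsus4 (F sus4) is spelled F–B♭–C.
So we need the interval from F up to C.
From F to C is 7 semitones, exactly the perfect fifth.

perfect fifth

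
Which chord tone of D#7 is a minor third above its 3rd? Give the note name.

Spelling the chord: D# F## A# C#.
The 3rd is F##. A minor third above F## is A#.
A# is the chord's 5th.

A#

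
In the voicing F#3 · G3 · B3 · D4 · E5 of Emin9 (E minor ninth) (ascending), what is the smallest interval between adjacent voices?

minor second

Adjacent intervals: F#3→G3 = minor second; G3→B3 = major third; B3→D4 = minor third; D4→E5 = major ninth.
The smallest is F#3 to G3, a minor second (1 semitone).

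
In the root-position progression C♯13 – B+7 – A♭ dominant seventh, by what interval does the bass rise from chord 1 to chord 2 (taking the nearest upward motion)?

minor seventh

The roots are C♯ and B.
7 letter names make it a seventh; at 10 semitones (a half step narrower than major) the quality is minor.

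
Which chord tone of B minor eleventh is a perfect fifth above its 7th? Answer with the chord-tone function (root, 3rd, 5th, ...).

Bm11 (B minor eleventh) is spelled B D F# A C# E.
The 7th is A. A perfect fifth above A is E.
E is the chord's 11th.

11th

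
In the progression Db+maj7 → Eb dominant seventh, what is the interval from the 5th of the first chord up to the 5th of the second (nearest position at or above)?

m2

Db+maj7 has A as its 5th, and Eb dominant seventh has Bb as its 5th.
From A to Bb: 1 semitone over a second = minor.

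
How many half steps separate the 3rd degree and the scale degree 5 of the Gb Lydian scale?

The scale is Gb Ab Bb C Db Eb F.
Bb up to Db is a minor third — 3 semitones.

3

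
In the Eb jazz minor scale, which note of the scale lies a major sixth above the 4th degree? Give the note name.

The scale is Eb F Gb Ab Bb C D.
The 4th degree is Ab; a major sixth above that is F — scale degree 2.

F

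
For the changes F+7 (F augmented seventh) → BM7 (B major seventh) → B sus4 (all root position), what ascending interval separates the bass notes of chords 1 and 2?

augmented 4th

The roots are F and B.
4 letter names make it a fourth; at 6 semitones (a half step wider than perfect) the quality is augmented.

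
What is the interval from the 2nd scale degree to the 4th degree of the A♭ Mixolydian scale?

m3

Spelling the A♭ Mixolydian scale: A♭ B♭ C D♭ E♭ F G♭.
The 2nd scale degree is B♭ and the 4th scale degree is D♭.
From B♭ to D♭: 3 semitones over a third = minor.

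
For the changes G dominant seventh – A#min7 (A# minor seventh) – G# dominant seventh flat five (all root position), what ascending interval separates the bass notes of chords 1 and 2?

The roots are G and A#.
2 letter names make it a second; at 3 semitones (a half step wider than major) the quality is augmented.

A2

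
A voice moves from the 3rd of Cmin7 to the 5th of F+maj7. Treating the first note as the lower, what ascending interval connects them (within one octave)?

Cmin7 has E♭ as its 3rd, and F+maj7 has C♯ as its 5th.
6 letter names make it a sixth; at 10 semitones (a half step wider than major) the quality is augmented.

augmented 6th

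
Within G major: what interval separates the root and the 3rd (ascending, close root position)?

major 3rd

The chord tones of Gmaj are G, B, D.
Root = G; 3rd = B.
G up to B spans 3 letter names and 4 semitones — a major third.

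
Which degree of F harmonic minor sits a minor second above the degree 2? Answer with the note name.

The scale is F G Ab Bb C Db E.
The degree 2 is G; a minor second above that is Ab — scale degree 3.

Ab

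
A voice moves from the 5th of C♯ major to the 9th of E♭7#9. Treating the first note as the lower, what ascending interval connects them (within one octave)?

The 5th of C♯ major is G♯; the 9th of E♭7#9 is F♯.
7 letter names make it a seventh; at 10 semitones (a half step narrower than major) the quality is minor.

m7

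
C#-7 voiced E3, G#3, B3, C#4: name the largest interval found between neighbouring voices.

Adjacent intervals: E3→G#3 = major third; G#3→B3 = minor third; B3→C#4 = major second.
The largest is E3 to G#3, a major third (4 semitones).

major third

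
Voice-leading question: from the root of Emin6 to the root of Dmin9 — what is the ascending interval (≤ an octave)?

The root of Emin6 is E; the root of Dmin9 is D.
7 letter names make it a seventh; at 10 semitones (a half step narrower than major) the quality is minor.

minor 7th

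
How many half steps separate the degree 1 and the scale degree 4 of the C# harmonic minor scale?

The scale is C# D# E F# G# A B#.
C# up to F# is a perfect fourth — 5 semitones.

5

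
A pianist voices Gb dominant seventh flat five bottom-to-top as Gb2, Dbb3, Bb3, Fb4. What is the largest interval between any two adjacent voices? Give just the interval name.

A6

Adjacent intervals: Gb2→Dbb3 = diminished fifth; Dbb3→Bb3 = augmented sixth; Bb3→Fb4 = diminished fifth.
The largest is Dbb3 to Bb3, an augmented sixth (10 semitones).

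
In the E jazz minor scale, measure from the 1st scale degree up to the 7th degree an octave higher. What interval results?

E melodic minor: E F# G A B C# D#.
That puts E below D#.
Counting 14 letters and 23 half steps from E gives a major fourteenth.

major fourteenth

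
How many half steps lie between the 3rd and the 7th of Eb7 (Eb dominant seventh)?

Eb dominant seventh: Eb G Bb Db.
G to Db is a diminished fifth: 6 semitones.

6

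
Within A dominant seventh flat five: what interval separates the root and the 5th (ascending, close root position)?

diminished 5th

A7b5 is spelled A, C#, Eb, G.
Root = A; 5th = Eb.
A up to Eb is 6 semitones, a half step narrower than a perfect fifth, so the interval is diminished.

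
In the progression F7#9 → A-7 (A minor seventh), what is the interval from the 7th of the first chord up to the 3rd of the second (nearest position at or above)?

major sixth

The 7th of F7#9 is Eb; the 3rd of A-7 (A minor seventh) is C.
From Eb to C is 9 semitones, exactly the major sixth.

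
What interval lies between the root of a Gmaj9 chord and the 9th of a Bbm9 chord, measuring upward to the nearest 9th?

P4

Gmaj9 has G as its root, and Bbm9 has C as its 9th.
From G to C is 5 semitones, exactly the perfect fourth.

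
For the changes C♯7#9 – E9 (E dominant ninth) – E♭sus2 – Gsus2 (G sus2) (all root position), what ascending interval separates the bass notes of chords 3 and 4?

major third

The roots are E♭ and G.
From E♭ to G is 4 semitones, exactly the major third.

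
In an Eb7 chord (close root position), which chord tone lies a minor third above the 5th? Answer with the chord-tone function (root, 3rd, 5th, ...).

Eb dominant seventh is spelled Eb, G, Bb, Db.
The 5th is Bb. A minor third above Bb is Db.
Db is the chord's 7th.

7th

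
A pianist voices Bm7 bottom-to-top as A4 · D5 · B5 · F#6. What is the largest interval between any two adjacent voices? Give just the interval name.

major sixth

Adjacent intervals: A4→D5 = perfect fourth; D5→B5 = major sixth; B5→F#6 = perfect fifth.
The largest is D5 to B5, a major sixth (9 semitones).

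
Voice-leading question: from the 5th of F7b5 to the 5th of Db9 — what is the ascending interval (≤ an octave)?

major 6th

The 5th of F7b5 is Cb; the 5th of Db9 is Ab.
Cb up to Ab spans 6 letter names and 9 semitones — a major sixth.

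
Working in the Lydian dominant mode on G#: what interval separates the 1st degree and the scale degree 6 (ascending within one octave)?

major sixth

Spelling the Lydian dominant mode on G#: G# A# B# C## D# E# F#.
So we need the interval from G# up to E#.
From G# to E# is 9 semitones, exactly the major sixth.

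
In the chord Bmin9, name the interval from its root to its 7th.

Bmin9 (B minor ninth) is spelled B, D, F♯, A, C♯.
That puts B below A.
B up to A is 10 semitones, a half step narrower than a major seventh, so the interval is minor.

minor seventh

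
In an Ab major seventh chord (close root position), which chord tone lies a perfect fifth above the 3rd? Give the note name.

G

Ab major seventh is spelled Ab–C–Eb–G.
The 3rd is C. A perfect fifth above C is G.
G is the chord's 7th.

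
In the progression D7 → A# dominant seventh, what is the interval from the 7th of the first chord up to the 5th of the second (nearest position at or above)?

augmented third

The 7th of D7 is C; the 5th of A# dominant seventh is E#.
C up to E# is 5 semitones, a half step wider than a major third, so the interval is augmented.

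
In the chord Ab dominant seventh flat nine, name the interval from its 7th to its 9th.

Spelling the chord: Ab, C, Eb, Gb, Bbb.
That puts Gb below Bbb.
3 letter names make it a third; at 3 semitones (a half step narrower than major) the quality is minor.

minor 3rd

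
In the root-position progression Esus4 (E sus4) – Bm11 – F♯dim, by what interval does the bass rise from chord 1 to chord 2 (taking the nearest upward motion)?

The roots are E and B.
From E to B is 7 semitones, exactly the perfect fifth.

perfect fifth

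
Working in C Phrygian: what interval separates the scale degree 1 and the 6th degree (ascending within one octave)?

minor 6th

The scale runs C Db Eb F G Ab Bb.
That puts C below Ab.
From C to Ab: 8 semitones over a sixth = minor.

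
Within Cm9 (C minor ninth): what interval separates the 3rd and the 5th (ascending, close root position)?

The chord tones of Cmin9 (C minor ninth) are C Eb G Bb D.
That puts Eb below G.
Counting 3 letters and 4 half steps from Eb gives a major third.

major 3rd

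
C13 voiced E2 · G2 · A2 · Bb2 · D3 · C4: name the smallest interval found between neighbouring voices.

minor second

Adjacent intervals: E2→G2 = minor third; G2→A2 = major second; A2→Bb2 = minor second; Bb2→D3 = major third; D3→C4 = minor seventh.
The smallest is A2 to Bb2, a minor second (1 semitone).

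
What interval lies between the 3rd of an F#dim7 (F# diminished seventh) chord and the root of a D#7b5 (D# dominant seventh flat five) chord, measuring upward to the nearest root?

The 3rd of F#dim7 (F# diminished seventh) is A; the root of D#7b5 (D# dominant seventh flat five) is D#.
A up to D# is 6 semitones, a half step wider than a perfect fourth, so the interval is augmented.

augmented fourth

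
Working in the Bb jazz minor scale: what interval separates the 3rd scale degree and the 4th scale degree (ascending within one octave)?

major 2nd

The scale runs Bb C Db Eb F G A.
The 3rd scale degree is Db and the 4th scale degree is Eb.
From Db to Eb is 2 semitones, exactly the major second.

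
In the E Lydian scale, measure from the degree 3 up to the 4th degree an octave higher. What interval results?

major ninth

The scale runs E F♯ G♯ A♯ B C♯ D♯.
That puts G♯ below A♯.
From G♯ to A♯ is 14 semitones, exactly the major ninth.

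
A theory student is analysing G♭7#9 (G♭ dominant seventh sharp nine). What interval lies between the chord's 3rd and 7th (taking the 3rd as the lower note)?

G♭7#9: G♭–B♭–D♭–F♭–A.
That puts B♭ below F♭.
B♭ up to F♭ is 6 semitones, a half step narrower than a perfect fifth, so the interval is diminished.

diminished fifth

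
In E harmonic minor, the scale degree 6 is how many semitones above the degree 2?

The scale is E F♯ G A B C D♯.
F♯ up to C is a diminished fifth — 6 semitones.

6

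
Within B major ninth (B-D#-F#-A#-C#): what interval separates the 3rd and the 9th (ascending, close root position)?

minor seventh

3rd = D#; 9th = C#.
D# up to C# is 10 semitones, a half step narrower than a major seventh, so the interval is minor.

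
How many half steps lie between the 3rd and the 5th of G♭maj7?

3

G♭ major seventh: G♭-B♭-D♭-F.
B♭ to D♭ is a minor third: 3 semitones.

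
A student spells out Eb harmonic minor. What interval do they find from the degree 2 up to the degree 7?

Spelling Eb harmonic minor: Eb F Gb Ab Bb Cb D.
So we need the interval from F up to D.
From F to D is 9 semitones, exactly the major sixth.

M6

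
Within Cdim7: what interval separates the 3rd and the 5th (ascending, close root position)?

m3

Cdim7 is spelled C, E♭, G♭, B𝄫.
So we need the interval from E♭ up to G♭.
From E♭ to G♭: 3 semitones over a third = minor.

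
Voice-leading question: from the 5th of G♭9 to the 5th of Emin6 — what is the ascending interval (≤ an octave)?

The 5th of G♭9 is D♭; the 5th of Emin6 is B.
6 letter names make it a sixth; at 10 semitones (a half step wider than major) the quality is augmented.

augmented sixth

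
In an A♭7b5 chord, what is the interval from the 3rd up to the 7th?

diminished fifth

The chord tones of A♭ dominant seventh flat five are A♭-C-E𝄫-G♭.
That puts C below G♭.
5 letter names make it a fifth; at 6 semitones (a half step narrower than perfect) the quality is diminished.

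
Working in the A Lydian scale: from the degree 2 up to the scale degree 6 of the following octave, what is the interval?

Spelling the A Lydian scale: A B C♯ D♯ E F♯ G♯.
That puts B below F♯.
B up to F♯ spans 12 letter names and 19 semitones — a perfect twelfth.

perfect twelfth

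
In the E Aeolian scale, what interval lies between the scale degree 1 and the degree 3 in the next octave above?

E natural minor: E F# G A B C D.
Scale degree 1 = E; 3rd degree (up an octave) = G.
From E to G: 15 semitones over a tenth = minor.

minor tenth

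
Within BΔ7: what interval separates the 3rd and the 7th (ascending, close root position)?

Spelling the chord: B–D#–F#–A#.
3rd = D#; 7th = A#.
From D# to A# is 7 semitones, exactly the perfect fifth.

P5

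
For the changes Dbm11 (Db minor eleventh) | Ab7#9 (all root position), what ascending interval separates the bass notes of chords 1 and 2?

The roots are Db and Ab.
Db up to Ab spans 5 letter names and 7 semitones — a perfect fifth.

perfect 5th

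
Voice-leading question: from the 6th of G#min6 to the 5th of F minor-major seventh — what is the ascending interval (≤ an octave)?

diminished sixth

The 6th of G#min6 is E#; the 5th of F minor-major seventh is C.
6 letter names make it a sixth; at 7 semitones (a whole step narrower than major) the quality is diminished.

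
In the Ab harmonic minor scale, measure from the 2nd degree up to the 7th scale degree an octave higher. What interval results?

The scale runs Ab Bb Cb Db Eb Fb G.
2nd degree = Bb; degree 7 (up an octave) = G.
Counting 13 letters and 21 half steps from Bb gives a major thirteenth.

major thirteenth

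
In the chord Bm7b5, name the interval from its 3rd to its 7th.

Bø (B half-diminished seventh): B, D, F, A.
So we need the interval from D up to A.
Counting 5 letters and 7 half steps from D gives a perfect fifth.

perfect fifth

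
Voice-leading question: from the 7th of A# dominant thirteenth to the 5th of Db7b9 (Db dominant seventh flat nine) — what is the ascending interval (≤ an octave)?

The 7th of A# dominant thirteenth is G#; the 5th of Db7b9 (Db dominant seventh flat nine) is Ab.
2 letter names make it a second; at 0 semitones (a whole step narrower than major) the quality is diminished.

diminished second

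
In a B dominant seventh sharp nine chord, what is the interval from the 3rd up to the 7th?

The chord tones of B7#9 (B dominant seventh sharp nine) are B D♯ F♯ A C𝄪.
So we need the interval from D♯ up to A.
5 letter names make it a fifth; at 6 semitones (a half step narrower than perfect) the quality is diminished.
That tritone between 3rd and 7th is what gives the dominant seventh its pull toward resolution.

diminished 5th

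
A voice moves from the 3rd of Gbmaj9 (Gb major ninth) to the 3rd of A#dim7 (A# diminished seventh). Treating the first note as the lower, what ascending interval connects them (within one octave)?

augmented 2nd

Gbmaj9 (Gb major ninth) has Bb as its 3rd, and A#dim7 (A# diminished seventh) has C# as its 3rd.
2 letter names make it a second; at 3 semitones (a half step wider than major) the quality is augmented.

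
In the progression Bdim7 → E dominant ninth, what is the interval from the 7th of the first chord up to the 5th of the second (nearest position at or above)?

Bdim7 has Ab as its 7th, and E dominant ninth has B as its 5th.
Ab up to B is 3 semitones, a half step wider than a major second, so the interval is augmented.

A2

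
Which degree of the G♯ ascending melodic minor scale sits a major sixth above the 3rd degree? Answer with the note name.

G#

The scale is G♯ A♯ B C♯ D♯ E♯ F𝄪.
The 3rd degree is B; a major sixth above that is G♯ — scale degree 1.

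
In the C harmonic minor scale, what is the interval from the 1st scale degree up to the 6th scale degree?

m6

The scale runs C D E♭ F G A♭ B.
So we need the interval from C up to A♭.
6 letter names make it a sixth; at 8 semitones (a half step narrower than major) the quality is minor.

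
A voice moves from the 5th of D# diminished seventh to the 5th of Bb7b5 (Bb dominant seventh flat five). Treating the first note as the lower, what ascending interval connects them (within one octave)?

D# diminished seventh has A as its 5th, and Bb7b5 (Bb dominant seventh flat five) has Fb as its 5th.
From A to Fb: 7 semitones over a sixth = diminished.

diminished 6th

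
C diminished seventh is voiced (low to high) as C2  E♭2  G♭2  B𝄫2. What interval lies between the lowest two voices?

Those voices are C2 and E♭2.
3 letter names make it a third; at 3 semitones (a half step narrower than major) the quality is minor.

minor third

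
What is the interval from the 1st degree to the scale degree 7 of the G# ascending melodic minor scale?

major 7th

The scale runs G# A# B C# D# E# F##.
1st degree = G#; 7th degree = F##.
G# up to F## spans 7 letter names and 11 semitones — a major seventh.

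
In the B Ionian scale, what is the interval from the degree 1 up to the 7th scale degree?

M7

B major: B C# D# E F# G# A#.
The degree 1 is B and the 7th degree is A#.
From B to A# is 11 semitones, exactly the major seventh.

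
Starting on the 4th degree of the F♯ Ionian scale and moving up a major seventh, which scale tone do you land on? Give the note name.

The scale is F♯ G♯ A♯ B C♯ D♯ E♯.
The 4th degree is B; a major seventh above that is A♯ — scale degree 3.

A#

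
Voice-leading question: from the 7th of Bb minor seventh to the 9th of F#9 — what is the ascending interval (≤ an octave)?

Bb minor seventh has Ab as its 7th, and F#9 has G# as its 9th.
7 letter names make it a seventh; at 12 semitones (a half step wider than major) the quality is augmented.

augmented seventh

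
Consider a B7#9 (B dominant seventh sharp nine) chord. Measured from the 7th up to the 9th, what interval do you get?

B7#9: B–D#–F#–A–C##.
The 7th is A and the 9th is C##.
From A to C##: 5 semitones over a third = augmented.

augmented third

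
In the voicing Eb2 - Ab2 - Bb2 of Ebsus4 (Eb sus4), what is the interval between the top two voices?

major second

Those voices are Ab2 and Bb2.
From Ab to Bb is 2 semitones, exactly the major second.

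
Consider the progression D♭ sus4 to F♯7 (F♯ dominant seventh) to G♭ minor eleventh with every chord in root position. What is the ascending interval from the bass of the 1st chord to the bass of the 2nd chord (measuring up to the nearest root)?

augmented 3rd

The roots are D♭ and F♯.
D♭ up to F♯ is 5 semitones, a half step wider than a major third, so the interval is augmented.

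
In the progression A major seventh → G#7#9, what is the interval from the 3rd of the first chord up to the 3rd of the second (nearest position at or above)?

The 3rd of A major seventh is C#; the 3rd of G#7#9 is B#.
Counting 7 letters and 11 half steps from C# gives a major seventh.

major seventh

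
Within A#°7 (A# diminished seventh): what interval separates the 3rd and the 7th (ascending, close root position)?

Spelling the chord: A#-C#-E-G.
The 3rd is C# and the 7th is G.
C# up to G is 6 semitones, a half step narrower than a perfect fifth, so the interval is diminished.

d5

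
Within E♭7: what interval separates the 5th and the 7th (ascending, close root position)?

E♭7 is spelled E♭-G-B♭-D♭.
That puts B♭ below D♭.
B♭ up to D♭ is 3 semitones, a half step narrower than a major third, so the interval is minor.

m3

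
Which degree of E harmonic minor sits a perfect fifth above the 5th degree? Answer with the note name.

F#

The scale is E F# G A B C D#.
The 5th degree is B; a perfect fifth above that is F# — scale degree 2.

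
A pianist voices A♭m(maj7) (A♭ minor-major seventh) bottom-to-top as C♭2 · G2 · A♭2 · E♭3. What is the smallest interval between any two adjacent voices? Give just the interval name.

minor 2nd

Adjacent intervals: C♭2→G2 = augmented fifth; G2→A♭2 = minor second; A♭2→E♭3 = perfect fifth.
The smallest is G2 to A♭2, a minor second (1 semitone).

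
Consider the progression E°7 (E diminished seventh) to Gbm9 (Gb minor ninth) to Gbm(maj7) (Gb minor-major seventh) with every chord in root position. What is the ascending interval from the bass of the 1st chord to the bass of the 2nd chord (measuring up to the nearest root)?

The roots are E and Gb.
E up to Gb is 2 semitones, a whole step narrower than a major third, so the interval is diminished.

diminished 3rd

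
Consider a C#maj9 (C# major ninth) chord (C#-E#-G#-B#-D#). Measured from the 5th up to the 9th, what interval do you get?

The 5th is G# and the 9th is D#.
G# up to D# spans 5 letter names and 7 semitones — a perfect fifth.

P5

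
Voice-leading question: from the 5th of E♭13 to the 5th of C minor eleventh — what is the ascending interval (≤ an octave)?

major sixth

E♭13 has B♭ as its 5th, and C minor eleventh has G as its 5th.
Counting 6 letters and 9 half steps from B♭ gives a major sixth.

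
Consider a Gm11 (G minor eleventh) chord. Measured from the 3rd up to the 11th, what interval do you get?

major ninth

Gm11 is spelled G-Bb-D-F-A-C.
The 3rd is Bb and the 11th is C.
From Bb to C is 14 semitones, exactly the major ninth.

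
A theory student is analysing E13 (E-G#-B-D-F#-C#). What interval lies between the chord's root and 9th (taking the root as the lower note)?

major ninth

That puts E below F#.
E up to F# spans 9 letter names and 14 semitones — a major ninth.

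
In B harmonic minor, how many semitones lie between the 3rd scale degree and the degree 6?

5

The scale is B C# D E F# G A#.
D up to G is a perfect fourth — 5 semitones.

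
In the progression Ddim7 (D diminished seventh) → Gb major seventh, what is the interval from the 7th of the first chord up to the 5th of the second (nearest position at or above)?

major 2nd

Ddim7 (D diminished seventh) has Cb as its 7th, and Gb major seventh has Db as its 5th.
Cb up to Db spans 2 letter names and 2 semitones — a major second.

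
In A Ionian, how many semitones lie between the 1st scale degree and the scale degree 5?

7

The scale is A B C# D E F# G#.
A up to E is a perfect fifth — 7 semitones.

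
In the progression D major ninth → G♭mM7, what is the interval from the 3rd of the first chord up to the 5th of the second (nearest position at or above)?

The 3rd of D major ninth is F♯; the 5th of G♭mM7 is D♭.
From F♯ to D♭: 7 semitones over a sixth = diminished.

diminished sixth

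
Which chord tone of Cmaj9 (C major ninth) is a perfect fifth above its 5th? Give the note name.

The chord tones of Cmaj9 (C major ninth) are C, E, G, B, D.
The 5th is G. A perfect fifth above G is D.
D is the chord's 9th.

D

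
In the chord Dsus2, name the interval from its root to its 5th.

perfect fifth

Spelling the chord: D–E–A.
That puts D below A.
Counting 5 letters and 7 half steps from D gives a perfect fifth.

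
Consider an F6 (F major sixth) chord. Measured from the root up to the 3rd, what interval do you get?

major third

The chord tones of F6 are F, A, C, D.
Root = F; 3rd = A.
F up to A spans 3 letter names and 4 semitones — a major third.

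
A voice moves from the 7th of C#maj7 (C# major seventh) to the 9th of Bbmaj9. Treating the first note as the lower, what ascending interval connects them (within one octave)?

C#maj7 (C# major seventh) has B# as its 7th, and Bbmaj9 has C as its 9th.
2 letter names make it a second; at 0 semitones (a whole step narrower than major) the quality is diminished.

diminished second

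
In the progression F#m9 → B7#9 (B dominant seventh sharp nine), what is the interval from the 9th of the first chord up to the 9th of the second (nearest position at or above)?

The 9th of F#m9 is G#; the 9th of B7#9 (B dominant seventh sharp nine) is C##.
4 letter names make it a fourth; at 6 semitones (a half step wider than perfect) the quality is augmented.

augmented fourth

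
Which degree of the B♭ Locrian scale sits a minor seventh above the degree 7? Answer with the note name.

The scale is B♭ C♭ D♭ E♭ F♭ G♭ A♭.
The degree 7 is A♭; a minor seventh above that is G♭ — scale degree 6.

Gb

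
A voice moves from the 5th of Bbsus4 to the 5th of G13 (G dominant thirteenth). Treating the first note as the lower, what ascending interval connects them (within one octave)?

The 5th of Bbsus4 is F; the 5th of G13 (G dominant thirteenth) is D.
Counting 6 letters and 9 half steps from F gives a major sixth.

major sixth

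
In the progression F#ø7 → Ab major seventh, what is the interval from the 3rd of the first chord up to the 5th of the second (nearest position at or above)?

The 3rd of F#ø7 is A; the 5th of Ab major seventh is Eb.
A up to Eb is 6 semitones, a half step narrower than a perfect fifth, so the interval is diminished.

d5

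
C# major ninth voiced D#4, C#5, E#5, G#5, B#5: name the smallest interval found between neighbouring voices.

minor third

Adjacent intervals: D#4→C#5 = minor seventh; C#5→E#5 = major third; E#5→G#5 = minor third; G#5→B#5 = major third.
The smallest is E#5 to G#5, a minor third (3 semitones).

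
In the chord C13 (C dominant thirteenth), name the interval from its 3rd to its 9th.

The chord tones of C13 are C E G Bb D A.
So we need the interval from E up to D.
7 letter names make it a seventh; at 10 semitones (a half step narrower than major) the quality is minor.

minor seventh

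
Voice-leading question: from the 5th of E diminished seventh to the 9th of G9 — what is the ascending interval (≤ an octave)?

major seventh

The 5th of E diminished seventh is Bb; the 9th of G9 is A.
Bb up to A spans 7 letter names and 11 semitones — a major seventh.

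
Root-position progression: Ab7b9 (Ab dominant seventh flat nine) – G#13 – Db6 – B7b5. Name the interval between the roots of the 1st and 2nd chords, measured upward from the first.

The roots are Ab and G#.
Ab up to G# is 12 semitones, a half step wider than a major seventh, so the interval is augmented.

augmented 7th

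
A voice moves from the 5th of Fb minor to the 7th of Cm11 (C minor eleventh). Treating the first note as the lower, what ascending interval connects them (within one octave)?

The 5th of Fb minor is Cb; the 7th of Cm11 (C minor eleventh) is Bb.
Counting 7 letters and 11 half steps from Cb gives a major seventh.

major seventh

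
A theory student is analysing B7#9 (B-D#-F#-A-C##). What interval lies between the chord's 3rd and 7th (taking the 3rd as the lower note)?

3rd = D#; 7th = A.
5 letter names make it a fifth; at 6 semitones (a half step narrower than perfect) the quality is diminished.

diminished fifth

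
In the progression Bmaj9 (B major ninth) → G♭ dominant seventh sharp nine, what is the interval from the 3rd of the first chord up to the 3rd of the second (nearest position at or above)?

d6

The 3rd of Bmaj9 (B major ninth) is D♯; the 3rd of G♭ dominant seventh sharp nine is B♭.
From D♯ to B♭: 7 semitones over a sixth = diminished.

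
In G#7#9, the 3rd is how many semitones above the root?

Spelling the chord: G# B# D# F# A##.
G# to B# is a major third: 4 semitones.

4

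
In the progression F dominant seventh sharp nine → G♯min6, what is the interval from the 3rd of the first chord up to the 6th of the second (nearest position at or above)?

The 3rd of F dominant seventh sharp nine is A; the 6th of G♯min6 is E♯.
A up to E♯ is 8 semitones, a half step wider than a perfect fifth, so the interval is augmented.

augmented fifth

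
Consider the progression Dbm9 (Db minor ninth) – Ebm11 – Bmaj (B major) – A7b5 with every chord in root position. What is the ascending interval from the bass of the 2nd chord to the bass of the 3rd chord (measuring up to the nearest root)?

The roots are Eb and B.
From Eb to B: 8 semitones over a fifth = augmented.

A5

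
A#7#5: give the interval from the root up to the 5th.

The chord tones of A# augmented seventh are A#-C##-E##-G#.
So we need the interval from A# up to E##.
5 letter names make it a fifth; at 8 semitones (a half step wider than perfect) the quality is augmented.

augmented 5th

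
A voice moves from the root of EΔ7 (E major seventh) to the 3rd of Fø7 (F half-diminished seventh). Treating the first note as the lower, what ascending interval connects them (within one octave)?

EΔ7 (E major seventh) has E as its root, and Fø7 (F half-diminished seventh) has Ab as its 3rd.
4 letter names make it a fourth; at 4 semitones (a half step narrower than perfect) the quality is diminished.

diminished fourth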